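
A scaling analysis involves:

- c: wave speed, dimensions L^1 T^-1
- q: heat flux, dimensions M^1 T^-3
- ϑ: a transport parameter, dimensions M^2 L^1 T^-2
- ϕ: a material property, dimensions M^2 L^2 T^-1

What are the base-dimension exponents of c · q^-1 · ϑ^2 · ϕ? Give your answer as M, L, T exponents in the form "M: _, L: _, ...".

Collect each base-dimension exponent across the product:
  M: (0) − (1) + 2·(2) + (2) = 5
  L: (1) − (0) + 2·(1) + (2) = 5
  T: (-1) − (-3) + 2·(-2) + (-1) = -3
So the dimensions are [M⁵ L⁵ T⁻³].

M: 5, L: 5, T: -3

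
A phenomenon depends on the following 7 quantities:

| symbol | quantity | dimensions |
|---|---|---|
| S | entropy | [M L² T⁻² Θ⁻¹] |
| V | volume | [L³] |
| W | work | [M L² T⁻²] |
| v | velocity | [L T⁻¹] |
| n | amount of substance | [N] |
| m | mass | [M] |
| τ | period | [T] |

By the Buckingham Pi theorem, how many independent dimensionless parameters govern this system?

There are 7 variables and 5 base dimensions (M, L, T, Θ, N).
The dimension matrix has rank 5.
Independent dimensionless groups: 7 − 5 = 2.

2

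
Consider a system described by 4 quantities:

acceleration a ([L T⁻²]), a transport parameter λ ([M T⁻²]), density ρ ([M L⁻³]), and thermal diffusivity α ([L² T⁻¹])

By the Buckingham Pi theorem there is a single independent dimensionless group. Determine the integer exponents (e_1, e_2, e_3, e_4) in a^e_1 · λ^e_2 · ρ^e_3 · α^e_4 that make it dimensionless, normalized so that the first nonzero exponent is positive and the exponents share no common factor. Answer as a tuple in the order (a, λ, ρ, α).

(1, -3, 3, 4)

M: e_1·(0) + e_2·(1) + e_3·(1) + e_4·(0) = 0
L: e_1·(1) + e_2·(0) + e_3·(-3) + e_4·(2) = 0
T: e_1·(-2) + e_2·(-2) + e_3·(0) + e_4·(-1) = 0
Solving this homogeneous linear system for the smallest-integer solution (first nonzero entry positive) gives (1, -3, 3, 4).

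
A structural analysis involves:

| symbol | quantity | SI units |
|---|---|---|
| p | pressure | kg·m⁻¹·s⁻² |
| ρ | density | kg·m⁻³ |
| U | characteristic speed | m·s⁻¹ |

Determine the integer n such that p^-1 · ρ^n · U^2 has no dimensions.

Balance the M exponent: (1)·n from ρ, plus −(1) + 2·(0) = -1 from the rest, must sum to zero.
n − 1 = 0, so n = 1.

1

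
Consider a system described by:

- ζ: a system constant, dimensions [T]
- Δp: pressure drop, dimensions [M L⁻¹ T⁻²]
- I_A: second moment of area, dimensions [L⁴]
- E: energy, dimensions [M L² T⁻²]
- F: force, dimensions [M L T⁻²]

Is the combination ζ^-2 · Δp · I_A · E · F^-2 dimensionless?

no

Sum the exponent of each base dimension across the product:
  M: −2·[ζ]_M + [Δp]_M + [I_A]_M + [E]_M − 2·[F]_M = −2·(0) + (1) + (0) + (1) − 2·(1) = 0
  L: −2·[ζ]_L + [Δp]_L + [I_A]_L + [E]_L − 2·[F]_L = −2·(0) + (-1) + (4) + (2) − 2·(1) = 3
  T: −2·[ζ]_T + [Δp]_T + [I_A]_T + [E]_T − 2·[F]_T = −2·(1) + (-2) + (0) + (-2) − 2·(-2) = -2
Net dimensions [L³ T⁻²] ≠ [1] — not dimensionless.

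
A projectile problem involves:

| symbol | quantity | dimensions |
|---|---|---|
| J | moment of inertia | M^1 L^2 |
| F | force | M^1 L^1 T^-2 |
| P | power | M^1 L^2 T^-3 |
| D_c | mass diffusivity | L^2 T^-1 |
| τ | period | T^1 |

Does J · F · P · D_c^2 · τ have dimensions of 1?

no

Sum the exponent of each base dimension across the product:
  M: [J]_M + [F]_M + [P]_M + 2·[D_c]_M + [τ]_M = (1) + (1) + (1) + 2·(0) + (0) = 3
  L: [J]_L + [F]_L + [P]_L + 2·[D_c]_L + [τ]_L = (2) + (1) + (2) + 2·(2) + (0) = 9
  T: [J]_T + [F]_T + [P]_T + 2·[D_c]_T + [τ]_T = (0) + (-2) + (-3) + 2·(-1) + (1) = -6
Net dimensions [M³ L⁹ T⁻⁶] ≠ [1] — not dimensionless.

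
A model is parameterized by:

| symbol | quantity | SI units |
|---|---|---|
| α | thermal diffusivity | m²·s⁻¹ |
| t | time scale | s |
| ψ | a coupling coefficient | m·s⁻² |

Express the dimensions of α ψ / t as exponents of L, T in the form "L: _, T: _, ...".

L: 3, T: -4

Collect each base-dimension exponent across the product:
  L: (2) − (0) + (1) = 3
  T: (-1) − (1) + (-2) = -4
So the dimensions are [L³ T⁻⁴].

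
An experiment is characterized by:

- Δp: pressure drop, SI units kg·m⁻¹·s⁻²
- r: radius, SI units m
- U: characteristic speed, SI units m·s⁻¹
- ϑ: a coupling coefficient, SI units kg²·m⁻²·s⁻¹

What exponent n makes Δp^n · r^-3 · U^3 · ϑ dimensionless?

-2

Balance the M exponent: (1)·n from Δp, plus −3·(0) + 3·(0) + (2) = 2 from the rest, must sum to zero.
n + 2 = 0, so n = -2.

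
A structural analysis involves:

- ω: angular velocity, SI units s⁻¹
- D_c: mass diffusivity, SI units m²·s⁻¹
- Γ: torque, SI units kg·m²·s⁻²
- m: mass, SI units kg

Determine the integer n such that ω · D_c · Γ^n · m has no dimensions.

-1

Balance the M exponent: (1)·n from Γ, plus (0) + (0) + (1) = 1 from the rest, must sum to zero.
n + 1 = 0, so n = -1.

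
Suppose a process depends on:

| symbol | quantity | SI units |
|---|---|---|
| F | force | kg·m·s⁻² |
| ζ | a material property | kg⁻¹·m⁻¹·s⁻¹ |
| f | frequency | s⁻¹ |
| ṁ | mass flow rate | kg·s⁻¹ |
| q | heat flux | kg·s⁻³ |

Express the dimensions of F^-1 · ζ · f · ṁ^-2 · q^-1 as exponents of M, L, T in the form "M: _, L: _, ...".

Collect each base-dimension exponent across the product:
  M: −(1) + (-1) + (0) − 2·(1) − (1) = -5
  L: −(1) + (-1) + (0) − 2·(0) − (0) = -2
  T: −(-2) + (-1) + (-1) − 2·(-1) − (-3) = 5
So the dimensions are [M⁻⁵ L⁻² T⁵].

M: -5, L: -2, T: 5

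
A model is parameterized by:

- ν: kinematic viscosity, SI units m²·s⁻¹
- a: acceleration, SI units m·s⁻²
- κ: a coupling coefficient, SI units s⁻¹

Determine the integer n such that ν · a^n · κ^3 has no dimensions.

-2

Balance the L exponent: (1)·n from a, plus (2) + 3·(0) = 2 from the rest, must sum to zero.
n + 2 = 0, so n = -2.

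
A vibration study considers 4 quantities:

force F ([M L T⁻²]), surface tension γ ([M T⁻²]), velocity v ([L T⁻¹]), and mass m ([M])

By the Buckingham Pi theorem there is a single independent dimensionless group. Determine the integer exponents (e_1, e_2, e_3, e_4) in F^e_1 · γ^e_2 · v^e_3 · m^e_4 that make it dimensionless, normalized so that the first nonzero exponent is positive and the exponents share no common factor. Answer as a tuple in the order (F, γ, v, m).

(2, -1, -2, -1)

M: e_1·(1) + e_2·(1) + e_3·(0) + e_4·(1) = 0
L: e_1·(1) + e_2·(0) + e_3·(1) + e_4·(0) = 0
T: e_1·(-2) + e_2·(-2) + e_3·(-1) + e_4·(0) = 0
Solving this homogeneous linear system for the smallest-integer solution (first nonzero entry positive) gives (2, -1, -2, -1).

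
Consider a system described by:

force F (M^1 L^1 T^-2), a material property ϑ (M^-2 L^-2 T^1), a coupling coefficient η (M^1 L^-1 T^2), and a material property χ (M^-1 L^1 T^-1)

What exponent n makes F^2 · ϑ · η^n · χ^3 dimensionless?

Balance the M exponent: (1)·n from η, plus 2·(1) + (-2) + 3·(-1) = -3 from the rest, must sum to zero.
n − 3 = 0, so n = 3.

3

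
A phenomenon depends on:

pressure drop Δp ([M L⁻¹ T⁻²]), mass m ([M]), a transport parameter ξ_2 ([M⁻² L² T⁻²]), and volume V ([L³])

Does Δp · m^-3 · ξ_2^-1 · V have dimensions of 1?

Sum the exponent of each base dimension across the product:
  M: [Δp]_M − 3·[m]_M − [ξ_2]_M + [V]_M = (1) − 3·(1) − (-2) + (0) = 0
  L: [Δp]_L − 3·[m]_L − [ξ_2]_L + [V]_L = (-1) − 3·(0) − (2) + (3) = 0
  T: [Δp]_T − 3·[m]_T − [ξ_2]_T + [V]_T = (-2) − 3·(0) − (-2) + (0) = 0
All base exponents vanish — dimensionless.

yes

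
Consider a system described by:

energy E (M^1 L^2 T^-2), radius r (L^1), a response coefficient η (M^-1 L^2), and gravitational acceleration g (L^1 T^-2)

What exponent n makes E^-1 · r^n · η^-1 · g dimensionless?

3

Balance the L exponent: (1)·n from r, plus −(2) − (2) + (1) = -3 from the rest, must sum to zero.
n − 3 = 0, so n = 3.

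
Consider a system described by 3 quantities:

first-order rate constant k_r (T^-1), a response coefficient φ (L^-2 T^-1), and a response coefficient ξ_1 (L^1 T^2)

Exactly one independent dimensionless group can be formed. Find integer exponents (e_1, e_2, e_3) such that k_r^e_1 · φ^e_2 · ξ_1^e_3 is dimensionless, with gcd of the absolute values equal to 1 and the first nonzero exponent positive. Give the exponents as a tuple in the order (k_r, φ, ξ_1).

(3, 1, 2)

L: e_1·(0) + e_2·(-2) + e_3·(1) = 0
T: e_1·(-1) + e_2·(-1) + e_3·(2) = 0
Solving this homogeneous linear system for the smallest-integer solution (first nonzero entry positive) gives (3, 1, 2).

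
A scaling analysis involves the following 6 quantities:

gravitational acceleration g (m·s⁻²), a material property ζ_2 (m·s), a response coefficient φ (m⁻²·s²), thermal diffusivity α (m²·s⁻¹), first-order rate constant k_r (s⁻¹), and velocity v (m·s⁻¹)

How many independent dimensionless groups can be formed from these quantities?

There are 6 variables and 2 base dimensions (L, T).
The dimension matrix has rank 2.
Independent dimensionless groups: 6 − 2 = 4.

4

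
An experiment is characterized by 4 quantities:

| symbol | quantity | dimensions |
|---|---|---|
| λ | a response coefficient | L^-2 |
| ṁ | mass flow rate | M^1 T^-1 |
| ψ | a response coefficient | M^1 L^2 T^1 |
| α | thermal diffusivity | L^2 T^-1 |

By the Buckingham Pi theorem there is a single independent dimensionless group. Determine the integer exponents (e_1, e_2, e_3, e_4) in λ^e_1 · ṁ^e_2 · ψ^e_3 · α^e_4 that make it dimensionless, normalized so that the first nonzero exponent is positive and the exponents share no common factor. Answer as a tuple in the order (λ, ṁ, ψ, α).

M: e_1·(0) + e_2·(1) + e_3·(1) + e_4·(0) = 0
L: e_1·(-2) + e_2·(0) + e_3·(2) + e_4·(2) = 0
T: e_1·(0) + e_2·(-1) + e_3·(1) + e_4·(-1) = 0
Solving this homogeneous linear system for the smallest-integer solution (first nonzero entry positive) gives (3, -1, 1, 2).

(3, -1, 1, 2)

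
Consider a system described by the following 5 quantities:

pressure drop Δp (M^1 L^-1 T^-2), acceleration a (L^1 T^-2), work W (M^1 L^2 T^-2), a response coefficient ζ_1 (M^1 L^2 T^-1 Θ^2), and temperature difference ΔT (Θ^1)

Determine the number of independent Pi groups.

There are 5 variables and 4 base dimensions (M, L, T, Θ).
The dimension matrix has rank 4.
Independent dimensionless groups: 5 − 4 = 1.

1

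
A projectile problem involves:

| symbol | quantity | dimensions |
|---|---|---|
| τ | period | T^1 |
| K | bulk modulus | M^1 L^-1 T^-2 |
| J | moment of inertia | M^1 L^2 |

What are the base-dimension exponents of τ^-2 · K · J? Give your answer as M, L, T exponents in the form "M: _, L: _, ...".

M: 2, L: 1, T: -4

Collect each base-dimension exponent across the product:
  M: −2·(0) + (1) + (1) = 2
  L: −2·(0) + (-1) + (2) = 1
  T: −2·(1) + (-2) + (0) = -4
So the dimensions are [M² L T⁻⁴].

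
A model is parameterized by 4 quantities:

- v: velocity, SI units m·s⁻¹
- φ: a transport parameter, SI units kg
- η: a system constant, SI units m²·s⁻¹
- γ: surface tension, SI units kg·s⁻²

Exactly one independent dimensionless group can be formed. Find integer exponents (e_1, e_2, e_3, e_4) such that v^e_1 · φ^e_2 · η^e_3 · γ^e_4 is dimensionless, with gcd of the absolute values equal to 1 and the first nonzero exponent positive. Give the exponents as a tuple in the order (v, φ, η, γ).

(4, 1, -2, -1)

M: e_1·(0) + e_2·(1) + e_3·(0) + e_4·(1) = 0
L: e_1·(1) + e_2·(0) + e_3·(2) + e_4·(0) = 0
T: e_1·(-1) + e_2·(0) + e_3·(-1) + e_4·(-2) = 0
Solving this homogeneous linear system for the smallest-integer solution (first nonzero entry positive) gives (4, 1, -2, -1).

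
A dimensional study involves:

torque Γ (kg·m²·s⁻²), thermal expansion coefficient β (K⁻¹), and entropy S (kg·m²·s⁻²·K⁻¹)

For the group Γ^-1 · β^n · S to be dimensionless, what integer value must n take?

-1

Balance the Θ exponent: (-1)·n from β, plus −(0) + (-1) = -1 from the rest, must sum to zero.
−n − 1 = 0, so n = -1.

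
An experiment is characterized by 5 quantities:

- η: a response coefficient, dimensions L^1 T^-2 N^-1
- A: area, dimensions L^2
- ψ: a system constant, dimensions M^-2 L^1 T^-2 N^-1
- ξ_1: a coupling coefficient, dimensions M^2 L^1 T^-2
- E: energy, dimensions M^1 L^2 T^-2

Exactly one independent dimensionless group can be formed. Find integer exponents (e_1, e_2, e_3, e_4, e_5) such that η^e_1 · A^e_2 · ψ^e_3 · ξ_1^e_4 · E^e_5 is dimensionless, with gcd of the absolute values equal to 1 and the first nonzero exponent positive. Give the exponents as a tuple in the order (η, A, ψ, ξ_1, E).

M: e_1·(0) + e_2·(0) + e_3·(-2) + e_4·(2) + e_5·(1) = 0
L: e_1·(1) + e_2·(2) + e_3·(1) + e_4·(1) + e_5·(2) = 0
T: e_1·(-2) + e_2·(0) + e_3·(-2) + e_4·(-2) + e_5·(-2) = 0
N: e_1·(-1) + e_2·(0) + e_3·(-1) + e_4·(0) + e_5·(0) = 0
Solving this homogeneous linear system for the smallest-integer solution (first nonzero entry positive) gives (1, -1, -1, -2, 2).

(1, -1, -1, -2, 2)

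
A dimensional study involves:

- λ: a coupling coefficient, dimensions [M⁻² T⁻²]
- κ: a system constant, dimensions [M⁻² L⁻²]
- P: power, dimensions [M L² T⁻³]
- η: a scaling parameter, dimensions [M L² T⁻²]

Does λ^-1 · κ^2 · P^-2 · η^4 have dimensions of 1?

yes

Sum the exponent of each base dimension across the product:
  M: −[λ]_M + 2·[κ]_M − 2·[P]_M + 4·[η]_M = −(-2) + 2·(-2) − 2·(1) + 4·(1) = 0
  L: −[λ]_L + 2·[κ]_L − 2·[P]_L + 4·[η]_L = −(0) + 2·(-2) − 2·(2) + 4·(2) = 0
  T: −[λ]_T + 2·[κ]_T − 2·[P]_T + 4·[η]_T = −(-2) + 2·(0) − 2·(-3) + 4·(-2) = 0
All base exponents vanish — dimensionless.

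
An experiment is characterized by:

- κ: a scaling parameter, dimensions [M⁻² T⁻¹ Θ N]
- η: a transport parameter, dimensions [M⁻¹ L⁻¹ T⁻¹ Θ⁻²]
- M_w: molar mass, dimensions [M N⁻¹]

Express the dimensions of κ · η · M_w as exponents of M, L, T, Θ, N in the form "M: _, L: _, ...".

M: -2, L: -1, T: -2, Θ: -1, N: 0

Collect each base-dimension exponent across the product:
  M: (-2) + (-1) + (1) = -2
  L: (0) + (-1) + (0) = -1
  T: (-1) + (-1) + (0) = -2
  Θ: (1) + (-2) + (0) = -1
  N: (1) + (0) + (-1) = 0
So the dimensions are [M⁻² L⁻¹ T⁻² Θ⁻¹].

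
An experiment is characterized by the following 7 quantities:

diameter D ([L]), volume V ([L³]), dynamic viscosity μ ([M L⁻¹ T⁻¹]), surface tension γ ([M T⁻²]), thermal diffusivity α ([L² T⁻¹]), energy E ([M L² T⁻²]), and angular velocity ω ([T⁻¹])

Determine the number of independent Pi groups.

There are 7 variables and 3 base dimensions (M, L, T).
The dimension matrix has rank 3.
Independent dimensionless groups: 7 − 3 = 4.

4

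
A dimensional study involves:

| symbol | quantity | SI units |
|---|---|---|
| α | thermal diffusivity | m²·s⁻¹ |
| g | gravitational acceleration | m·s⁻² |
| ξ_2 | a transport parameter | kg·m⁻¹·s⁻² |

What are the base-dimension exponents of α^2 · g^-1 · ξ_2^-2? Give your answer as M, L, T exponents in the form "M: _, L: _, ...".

Collect each base-dimension exponent across the product:
  M: 2·(0) − (0) − 2·(1) = -2
  L: 2·(2) − (1) − 2·(-1) = 5
  T: 2·(-1) − (-2) − 2·(-2) = 4
So the dimensions are [M⁻² L⁵ T⁴].

M: -2, L: 5, T: 4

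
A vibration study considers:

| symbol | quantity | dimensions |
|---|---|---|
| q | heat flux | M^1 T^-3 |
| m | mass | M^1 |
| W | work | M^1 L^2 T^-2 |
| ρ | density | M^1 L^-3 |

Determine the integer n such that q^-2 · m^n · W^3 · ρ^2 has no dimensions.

-3

Balance the M exponent: (1)·n from m, plus −2·(1) + 3·(1) + 2·(1) = 3 from the rest, must sum to zero.
n + 3 = 0, so n = -3.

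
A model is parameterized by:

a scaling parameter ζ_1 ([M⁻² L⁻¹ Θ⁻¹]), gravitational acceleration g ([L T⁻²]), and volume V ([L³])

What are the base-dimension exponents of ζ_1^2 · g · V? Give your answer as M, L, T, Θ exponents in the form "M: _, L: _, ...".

M: -4, L: 2, T: -2, Θ: -2

Collect each base-dimension exponent across the product:
  M: 2·(-2) + (0) + (0) = -4
  L: 2·(-1) + (1) + (3) = 2
  T: 2·(0) + (-2) + (0) = -2
  Θ: 2·(-1) + (0) + (0) = -2
So the dimensions are [M⁻⁴ L² T⁻² Θ⁻²].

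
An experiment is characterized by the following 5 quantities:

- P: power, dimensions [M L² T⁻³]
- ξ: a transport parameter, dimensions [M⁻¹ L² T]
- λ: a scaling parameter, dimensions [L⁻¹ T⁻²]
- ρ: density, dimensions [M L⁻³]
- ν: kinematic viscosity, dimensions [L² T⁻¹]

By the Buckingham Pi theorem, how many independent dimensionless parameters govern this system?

2

There are 5 variables and 3 base dimensions (M, L, T).
The dimension matrix has rank 3.
Independent dimensionless groups: 5 − 3 = 2.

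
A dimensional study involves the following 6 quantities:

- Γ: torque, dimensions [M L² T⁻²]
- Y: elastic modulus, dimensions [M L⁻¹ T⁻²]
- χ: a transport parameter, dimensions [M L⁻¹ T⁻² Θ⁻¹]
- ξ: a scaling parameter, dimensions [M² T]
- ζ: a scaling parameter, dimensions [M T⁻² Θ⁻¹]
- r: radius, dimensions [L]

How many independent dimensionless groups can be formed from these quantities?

There are 6 variables and 4 base dimensions (M, L, T, Θ).
The dimension matrix has rank 4.
Independent dimensionless groups: 6 − 4 = 2.

2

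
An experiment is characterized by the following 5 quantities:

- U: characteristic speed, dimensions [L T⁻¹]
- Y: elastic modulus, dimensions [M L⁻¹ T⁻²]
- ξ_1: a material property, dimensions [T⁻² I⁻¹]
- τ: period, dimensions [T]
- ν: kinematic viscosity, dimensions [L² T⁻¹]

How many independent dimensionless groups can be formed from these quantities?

There are 5 variables and 4 base dimensions (M, L, T, I).
The dimension matrix has rank 4.
Independent dimensionless groups: 5 − 4 = 1.

1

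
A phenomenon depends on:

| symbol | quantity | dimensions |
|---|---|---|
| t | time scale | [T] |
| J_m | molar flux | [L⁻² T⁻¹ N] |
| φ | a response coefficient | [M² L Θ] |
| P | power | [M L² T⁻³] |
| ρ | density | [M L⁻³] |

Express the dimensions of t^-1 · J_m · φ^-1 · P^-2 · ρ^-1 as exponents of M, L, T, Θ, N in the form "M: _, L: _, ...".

Collect each base-dimension exponent across the product:
  M: −(0) + (0) − (2) − 2·(1) − (1) = -5
  L: −(0) + (-2) − (1) − 2·(2) − (-3) = -4
  T: −(1) + (-1) − (0) − 2·(-3) − (0) = 4
  Θ: −(0) + (0) − (1) − 2·(0) − (0) = -1
  N: −(0) + (1) − (0) − 2·(0) − (0) = 1
So the dimensions are [M⁻⁵ L⁻⁴ T⁴ Θ⁻¹ N].

M: -5, L: -4, T: 4, Θ: -1, N: 1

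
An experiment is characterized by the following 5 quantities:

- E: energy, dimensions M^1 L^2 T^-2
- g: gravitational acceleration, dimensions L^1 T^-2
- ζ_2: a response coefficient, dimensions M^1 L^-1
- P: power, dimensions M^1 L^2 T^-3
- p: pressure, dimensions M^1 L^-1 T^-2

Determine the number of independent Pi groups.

2

There are 5 variables and 3 base dimensions (M, L, T).
The dimension matrix has rank 3.
Independent dimensionless groups: 5 − 3 = 2.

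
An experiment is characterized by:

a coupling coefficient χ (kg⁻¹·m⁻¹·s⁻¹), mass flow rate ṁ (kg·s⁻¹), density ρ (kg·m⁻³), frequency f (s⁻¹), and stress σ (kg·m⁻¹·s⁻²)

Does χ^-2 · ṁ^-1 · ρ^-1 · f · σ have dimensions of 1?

no

Sum the exponent of each base dimension across the product:
  M: −2·[χ]_M − [ṁ]_M − [ρ]_M + [f]_M + [σ]_M = −2·(-1) − (1) − (1) + (0) + (1) = 1
  L: −2·[χ]_L − [ṁ]_L − [ρ]_L + [f]_L + [σ]_L = −2·(-1) − (0) − (-3) + (0) + (-1) = 4
  T: −2·[χ]_T − [ṁ]_T − [ρ]_T + [f]_T + [σ]_T = −2·(-1) − (-1) − (0) + (-1) + (-2) = 0
Net dimensions [M L⁴] ≠ [1] — not dimensionless.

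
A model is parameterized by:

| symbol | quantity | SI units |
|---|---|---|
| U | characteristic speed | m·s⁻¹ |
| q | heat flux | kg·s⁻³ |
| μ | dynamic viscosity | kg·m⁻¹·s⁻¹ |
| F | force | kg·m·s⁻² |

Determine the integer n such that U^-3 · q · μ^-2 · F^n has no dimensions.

Balance the M exponent: (1)·n from F, plus −3·(0) + (1) − 2·(1) = -1 from the rest, must sum to zero.
n − 1 = 0, so n = 1.

1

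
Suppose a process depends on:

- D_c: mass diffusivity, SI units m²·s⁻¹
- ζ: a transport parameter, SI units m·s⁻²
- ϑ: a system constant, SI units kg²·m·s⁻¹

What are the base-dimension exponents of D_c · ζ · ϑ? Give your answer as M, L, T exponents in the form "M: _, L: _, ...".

M: 2, L: 4, T: -4

Collect each base-dimension exponent across the product:
  M: (0) + (0) + (2) = 2
  L: (2) + (1) + (1) = 4
  T: (-1) + (-2) + (-1) = -4
So the dimensions are [M² L⁴ T⁻⁴].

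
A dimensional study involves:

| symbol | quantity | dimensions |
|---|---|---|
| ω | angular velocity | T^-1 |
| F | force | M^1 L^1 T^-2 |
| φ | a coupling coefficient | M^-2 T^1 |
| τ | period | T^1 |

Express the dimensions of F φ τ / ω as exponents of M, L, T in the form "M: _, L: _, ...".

M: -1, L: 1, T: 1

Collect each base-dimension exponent across the product:
  M: −(0) + (1) + (-2) + (0) = -1
  L: −(0) + (1) + (0) + (0) = 1
  T: −(-1) + (-2) + (1) + (1) = 1
So the dimensions are [M⁻¹ L T].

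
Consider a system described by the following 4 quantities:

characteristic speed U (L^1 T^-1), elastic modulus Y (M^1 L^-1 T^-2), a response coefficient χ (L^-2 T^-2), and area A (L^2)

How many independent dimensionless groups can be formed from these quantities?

There are 4 variables and 3 base dimensions (M, L, T).
The dimension matrix has rank 3.
Independent dimensionless groups: 4 − 3 = 1.

1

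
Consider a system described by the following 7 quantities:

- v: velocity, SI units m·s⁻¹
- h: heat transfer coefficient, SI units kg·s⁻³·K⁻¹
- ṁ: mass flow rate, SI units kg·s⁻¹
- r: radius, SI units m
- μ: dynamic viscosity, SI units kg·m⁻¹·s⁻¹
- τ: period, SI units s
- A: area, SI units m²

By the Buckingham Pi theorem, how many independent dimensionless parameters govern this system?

There are 7 variables and 4 base dimensions (M, L, T, Θ).
The dimension matrix has rank 4.
Independent dimensionless groups: 7 − 4 = 3.

3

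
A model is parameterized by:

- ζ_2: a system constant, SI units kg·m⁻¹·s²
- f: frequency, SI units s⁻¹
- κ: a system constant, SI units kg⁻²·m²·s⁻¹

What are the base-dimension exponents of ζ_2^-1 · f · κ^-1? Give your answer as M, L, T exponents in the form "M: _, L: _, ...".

Collect each base-dimension exponent across the product:
  M: −(1) + (0) − (-2) = 1
  L: −(-1) + (0) − (2) = -1
  T: −(2) + (-1) − (-1) = -2
So the dimensions are [M L⁻¹ T⁻²].

M: 1, L: -1, T: -2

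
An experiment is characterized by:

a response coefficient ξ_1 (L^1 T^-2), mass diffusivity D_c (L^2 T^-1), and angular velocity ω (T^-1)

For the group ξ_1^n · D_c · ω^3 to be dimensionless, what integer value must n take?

-2

Balance the L exponent: (1)·n from ξ_1, plus (2) + 3·(0) = 2 from the rest, must sum to zero.
n + 2 = 0, so n = -2.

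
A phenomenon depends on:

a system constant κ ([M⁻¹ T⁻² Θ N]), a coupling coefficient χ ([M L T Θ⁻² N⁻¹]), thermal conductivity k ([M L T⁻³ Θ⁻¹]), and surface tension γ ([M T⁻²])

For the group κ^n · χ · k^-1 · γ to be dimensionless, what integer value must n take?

1

Balance the M exponent: (-1)·n from κ, plus (1) − (1) + (1) = 1 from the rest, must sum to zero.
−n + 1 = 0, so n = 1.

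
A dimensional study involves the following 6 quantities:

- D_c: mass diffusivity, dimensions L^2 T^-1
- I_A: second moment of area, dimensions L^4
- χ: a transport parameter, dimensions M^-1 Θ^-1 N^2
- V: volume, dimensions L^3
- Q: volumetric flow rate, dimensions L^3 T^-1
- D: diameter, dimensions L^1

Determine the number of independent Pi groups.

3

There are 6 variables and 5 base dimensions (M, L, T, Θ, N).
The dimension matrix has rank 3 (less than 5: the dimension vectors are linearly dependent).
Independent dimensionless groups: 6 − 3 = 3.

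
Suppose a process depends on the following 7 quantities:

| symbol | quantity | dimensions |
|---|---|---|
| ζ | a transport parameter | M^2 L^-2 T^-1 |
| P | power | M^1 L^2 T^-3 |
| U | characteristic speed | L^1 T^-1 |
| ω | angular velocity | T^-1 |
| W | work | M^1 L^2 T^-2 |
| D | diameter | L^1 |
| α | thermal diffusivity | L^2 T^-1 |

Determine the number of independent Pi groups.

4

There are 7 variables and 3 base dimensions (M, L, T).
The dimension matrix has rank 3.
Independent dimensionless groups: 7 − 3 = 4.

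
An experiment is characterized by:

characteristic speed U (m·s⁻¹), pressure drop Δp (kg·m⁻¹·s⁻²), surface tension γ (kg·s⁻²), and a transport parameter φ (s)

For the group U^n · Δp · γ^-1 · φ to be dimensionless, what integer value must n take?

1

Balance the L exponent: (1)·n from U, plus (-1) − (0) + (0) = -1 from the rest, must sum to zero.
n − 1 = 0, so n = 1.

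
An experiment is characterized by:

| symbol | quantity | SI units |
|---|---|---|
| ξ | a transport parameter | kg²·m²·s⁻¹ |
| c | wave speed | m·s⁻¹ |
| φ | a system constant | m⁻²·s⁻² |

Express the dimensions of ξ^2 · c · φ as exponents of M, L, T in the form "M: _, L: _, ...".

Collect each base-dimension exponent across the product:
  M: 2·(2) + (0) + (0) = 4
  L: 2·(2) + (1) + (-2) = 3
  T: 2·(-1) + (-1) + (-2) = -5
So the dimensions are [M⁴ L³ T⁻⁵].

M: 4, L: 3, T: -5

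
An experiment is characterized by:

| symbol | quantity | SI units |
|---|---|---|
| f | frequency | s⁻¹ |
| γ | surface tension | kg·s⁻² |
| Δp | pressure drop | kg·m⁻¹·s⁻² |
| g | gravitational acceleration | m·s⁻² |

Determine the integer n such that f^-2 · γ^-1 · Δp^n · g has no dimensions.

Balance the M exponent: (1)·n from Δp, plus −2·(0) − (1) + (0) = -1 from the rest, must sum to zero.
n − 1 = 0, so n = 1.

1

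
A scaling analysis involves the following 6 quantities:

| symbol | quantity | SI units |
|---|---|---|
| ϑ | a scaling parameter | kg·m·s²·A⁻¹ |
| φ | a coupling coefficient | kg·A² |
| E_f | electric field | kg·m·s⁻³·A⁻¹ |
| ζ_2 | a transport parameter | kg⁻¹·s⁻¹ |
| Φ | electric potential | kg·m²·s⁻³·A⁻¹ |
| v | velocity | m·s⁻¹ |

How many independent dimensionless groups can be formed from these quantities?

There are 6 variables and 4 base dimensions (M, L, T, I).
The dimension matrix has rank 4.
Independent dimensionless groups: 6 − 4 = 2.

2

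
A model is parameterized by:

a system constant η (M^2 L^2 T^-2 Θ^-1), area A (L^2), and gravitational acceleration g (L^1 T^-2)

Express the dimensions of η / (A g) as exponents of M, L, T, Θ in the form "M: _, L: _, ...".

Collect each base-dimension exponent across the product:
  M: (2) − (0) − (0) = 2
  L: (2) − (2) − (1) = -1
  T: (-2) − (0) − (-2) = 0
  Θ: (-1) − (0) − (0) = -1
So the dimensions are [M² L⁻¹ Θ⁻¹].

M: 2, L: -1, T: 0, Θ: -1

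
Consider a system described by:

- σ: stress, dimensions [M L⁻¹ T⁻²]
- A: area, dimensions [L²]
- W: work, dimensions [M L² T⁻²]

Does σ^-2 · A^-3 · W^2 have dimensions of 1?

yes

Sum the exponent of each base dimension across the product:
  M: −2·[σ]_M − 3·[A]_M + 2·[W]_M = −2·(1) − 3·(0) + 2·(1) = 0
  L: −2·[σ]_L − 3·[A]_L + 2·[W]_L = −2·(-1) − 3·(2) + 2·(2) = 0
  T: −2·[σ]_T − 3·[A]_T + 2·[W]_T = −2·(-2) − 3·(0) + 2·(-2) = 0
  Θ: −2·[σ]_Θ − 3·[A]_Θ + 2·[W]_Θ = −2·(0) − 3·(0) + 2·(0) = 0
All base exponents vanish — dimensionless.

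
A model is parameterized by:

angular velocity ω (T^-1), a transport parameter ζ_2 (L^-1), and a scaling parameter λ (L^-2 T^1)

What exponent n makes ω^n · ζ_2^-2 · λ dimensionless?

1

Balance the T exponent: (-1)·n from ω, plus −2·(0) + (1) = 1 from the rest, must sum to zero.
−n + 1 = 0, so n = 1.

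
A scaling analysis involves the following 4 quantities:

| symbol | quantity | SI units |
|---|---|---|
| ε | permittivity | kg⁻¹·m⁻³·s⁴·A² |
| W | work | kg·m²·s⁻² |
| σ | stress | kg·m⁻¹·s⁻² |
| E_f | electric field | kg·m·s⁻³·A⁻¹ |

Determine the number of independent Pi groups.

1

There are 4 variables and 4 base dimensions (M, L, T, I).
The dimension matrix has rank 3 (less than 4: the dimension vectors are linearly dependent).
Independent dimensionless groups: 4 − 3 = 1.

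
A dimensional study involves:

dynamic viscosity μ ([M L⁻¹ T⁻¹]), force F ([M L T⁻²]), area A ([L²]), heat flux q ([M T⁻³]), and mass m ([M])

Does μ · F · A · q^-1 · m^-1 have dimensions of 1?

no

Sum the exponent of each base dimension across the product:
  M: [μ]_M + [F]_M + [A]_M − [q]_M − [m]_M = (1) + (1) + (0) − (1) − (1) = 0
  L: [μ]_L + [F]_L + [A]_L − [q]_L − [m]_L = (-1) + (1) + (2) − (0) − (0) = 2
  T: [μ]_T + [F]_T + [A]_T − [q]_T − [m]_T = (-1) + (-2) + (0) − (-3) − (0) = 0
Net dimensions [L²] ≠ [1] — not dimensionless.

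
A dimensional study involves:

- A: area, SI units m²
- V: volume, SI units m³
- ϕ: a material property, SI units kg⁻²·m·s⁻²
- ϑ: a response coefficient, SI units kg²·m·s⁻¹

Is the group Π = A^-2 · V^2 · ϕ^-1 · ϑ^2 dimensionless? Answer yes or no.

no

Sum the exponent of each base dimension across the product:
  M: −2·[A]_M + 2·[V]_M − [ϕ]_M + 2·[ϑ]_M = −2·(0) + 2·(0) − (-2) + 2·(2) = 6
  L: −2·[A]_L + 2·[V]_L − [ϕ]_L + 2·[ϑ]_L = −2·(2) + 2·(3) − (1) + 2·(1) = 3
  T: −2·[A]_T + 2·[V]_T − [ϕ]_T + 2·[ϑ]_T = −2·(0) + 2·(0) − (-2) + 2·(-1) = 0
Net dimensions [M⁶ L³] ≠ [1] — not dimensionless.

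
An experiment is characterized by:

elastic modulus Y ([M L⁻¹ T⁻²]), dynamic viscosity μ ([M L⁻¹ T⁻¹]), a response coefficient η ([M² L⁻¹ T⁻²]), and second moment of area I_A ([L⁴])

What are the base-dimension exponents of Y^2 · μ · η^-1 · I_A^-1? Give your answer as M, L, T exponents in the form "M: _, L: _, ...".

Collect each base-dimension exponent across the product:
  M: 2·(1) + (1) − (2) − (0) = 1
  L: 2·(-1) + (-1) − (-1) − (4) = -6
  T: 2·(-2) + (-1) − (-2) − (0) = -3
So the dimensions are [M L⁻⁶ T⁻³].

M: 1, L: -6, T: -3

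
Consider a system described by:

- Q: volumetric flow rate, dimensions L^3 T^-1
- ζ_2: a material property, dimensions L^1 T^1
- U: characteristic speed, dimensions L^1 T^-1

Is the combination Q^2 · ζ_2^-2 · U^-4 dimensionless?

Sum the exponent of each base dimension across the product:
  M: 2·[Q]_M − 2·[ζ_2]_M − 4·[U]_M = 2·(0) − 2·(0) − 4·(0) = 0
  L: 2·[Q]_L − 2·[ζ_2]_L − 4·[U]_L = 2·(3) − 2·(1) − 4·(1) = 0
  T: 2·[Q]_T − 2·[ζ_2]_T − 4·[U]_T = 2·(-1) − 2·(1) − 4·(-1) = 0
All base exponents vanish — dimensionless.

yes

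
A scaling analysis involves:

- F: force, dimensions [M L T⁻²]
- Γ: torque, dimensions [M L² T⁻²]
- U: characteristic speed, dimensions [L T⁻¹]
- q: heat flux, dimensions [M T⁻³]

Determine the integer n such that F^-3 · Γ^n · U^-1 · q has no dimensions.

Balance the M exponent: (1)·n from Γ, plus −3·(1) − (0) + (1) = -2 from the rest, must sum to zero.
n − 2 = 0, so n = 2.

2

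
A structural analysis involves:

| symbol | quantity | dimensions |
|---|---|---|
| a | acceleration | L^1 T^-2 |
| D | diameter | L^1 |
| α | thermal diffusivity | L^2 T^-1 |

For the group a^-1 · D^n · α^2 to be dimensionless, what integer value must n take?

Balance the L exponent: (1)·n from D, plus −(1) + 2·(2) = 3 from the rest, must sum to zero.
n + 3 = 0, so n = -3.

-3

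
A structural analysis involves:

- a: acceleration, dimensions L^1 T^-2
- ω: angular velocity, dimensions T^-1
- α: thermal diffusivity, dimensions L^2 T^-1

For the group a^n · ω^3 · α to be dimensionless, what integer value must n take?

Balance the L exponent: (1)·n from a, plus 3·(0) + (2) = 2 from the rest, must sum to zero.
n + 2 = 0, so n = -2.

-2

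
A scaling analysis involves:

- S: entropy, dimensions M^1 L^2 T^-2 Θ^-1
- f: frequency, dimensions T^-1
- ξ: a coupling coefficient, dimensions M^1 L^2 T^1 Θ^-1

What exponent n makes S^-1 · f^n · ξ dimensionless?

3

Balance the T exponent: (-1)·n from f, plus −(-2) + (1) = 3 from the rest, must sum to zero.
−n + 3 = 0, so n = 3.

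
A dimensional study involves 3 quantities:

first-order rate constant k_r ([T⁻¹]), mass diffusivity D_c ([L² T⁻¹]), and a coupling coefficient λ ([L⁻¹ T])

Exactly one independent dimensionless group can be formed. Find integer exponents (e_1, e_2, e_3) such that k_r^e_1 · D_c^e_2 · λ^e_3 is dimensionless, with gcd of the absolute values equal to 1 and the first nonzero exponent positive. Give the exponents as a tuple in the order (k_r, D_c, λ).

(1, 1, 2)

L: e_1·(0) + e_2·(2) + e_3·(-1) = 0
T: e_1·(-1) + e_2·(-1) + e_3·(1) = 0
Solving this homogeneous linear system for the smallest-integer solution (first nonzero entry positive) gives (1, 1, 2).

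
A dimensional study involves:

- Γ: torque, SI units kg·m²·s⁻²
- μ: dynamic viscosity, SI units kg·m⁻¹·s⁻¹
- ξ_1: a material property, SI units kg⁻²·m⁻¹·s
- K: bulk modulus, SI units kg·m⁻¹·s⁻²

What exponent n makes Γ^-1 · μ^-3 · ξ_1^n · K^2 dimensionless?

Balance the M exponent: (-2)·n from ξ_1, plus −(1) − 3·(1) + 2·(1) = -2 from the rest, must sum to zero.
-2n − 2 = 0, so n = -1.

-1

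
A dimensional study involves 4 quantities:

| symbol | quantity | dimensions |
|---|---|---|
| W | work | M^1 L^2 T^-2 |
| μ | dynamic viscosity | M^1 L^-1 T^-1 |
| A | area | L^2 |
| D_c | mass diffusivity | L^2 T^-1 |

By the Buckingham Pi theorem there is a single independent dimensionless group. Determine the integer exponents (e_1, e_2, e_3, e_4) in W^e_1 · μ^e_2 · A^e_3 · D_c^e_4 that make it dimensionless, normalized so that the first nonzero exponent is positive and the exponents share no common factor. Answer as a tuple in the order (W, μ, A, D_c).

M: e_1·(1) + e_2·(1) + e_3·(0) + e_4·(0) = 0
L: e_1·(2) + e_2·(-1) + e_3·(2) + e_4·(2) = 0
T: e_1·(-2) + e_2·(-1) + e_3·(0) + e_4·(-1) = 0
Solving this homogeneous linear system for the smallest-integer solution (first nonzero entry positive) gives (2, -2, -1, -2).

(2, -2, -1, -2)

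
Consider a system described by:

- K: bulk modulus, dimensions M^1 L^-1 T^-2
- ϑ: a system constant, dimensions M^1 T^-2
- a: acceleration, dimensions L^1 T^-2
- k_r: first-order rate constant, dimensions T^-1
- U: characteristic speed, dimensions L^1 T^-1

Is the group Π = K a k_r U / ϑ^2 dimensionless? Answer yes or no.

Sum the exponent of each base dimension across the product:
  M: [K]_M − 2·[ϑ]_M + [a]_M + [k_r]_M + [U]_M = (1) − 2·(1) + (0) + (0) + (0) = -1
  L: [K]_L − 2·[ϑ]_L + [a]_L + [k_r]_L + [U]_L = (-1) − 2·(0) + (1) + (0) + (1) = 1
  T: [K]_T − 2·[ϑ]_T + [a]_T + [k_r]_T + [U]_T = (-2) − 2·(-2) + (-2) + (-1) + (-1) = -2
Net dimensions [M⁻¹ L T⁻²] ≠ [1] — not dimensionless.

no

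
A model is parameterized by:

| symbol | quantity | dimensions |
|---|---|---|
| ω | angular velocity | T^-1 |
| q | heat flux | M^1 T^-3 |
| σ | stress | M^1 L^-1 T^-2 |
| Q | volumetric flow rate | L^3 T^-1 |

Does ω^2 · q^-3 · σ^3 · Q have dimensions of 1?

yes

Sum the exponent of each base dimension across the product:
  M: 2·[ω]_M − 3·[q]_M + 3·[σ]_M + [Q]_M = 2·(0) − 3·(1) + 3·(1) + (0) = 0
  L: 2·[ω]_L − 3·[q]_L + 3·[σ]_L + [Q]_L = 2·(0) − 3·(0) + 3·(-1) + (3) = 0
  T: 2·[ω]_T − 3·[q]_T + 3·[σ]_T + [Q]_T = 2·(-1) − 3·(-3) + 3·(-2) + (-1) = 0
All base exponents vanish — dimensionless.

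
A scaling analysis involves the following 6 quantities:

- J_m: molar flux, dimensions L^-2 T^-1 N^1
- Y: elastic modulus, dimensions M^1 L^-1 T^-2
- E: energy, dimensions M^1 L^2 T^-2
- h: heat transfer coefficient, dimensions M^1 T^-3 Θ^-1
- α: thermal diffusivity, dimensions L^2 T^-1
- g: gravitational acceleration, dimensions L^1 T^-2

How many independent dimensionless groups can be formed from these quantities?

1

There are 6 variables and 5 base dimensions (M, L, T, Θ, N).
The dimension matrix has rank 5.
Independent dimensionless groups: 6 − 5 = 1.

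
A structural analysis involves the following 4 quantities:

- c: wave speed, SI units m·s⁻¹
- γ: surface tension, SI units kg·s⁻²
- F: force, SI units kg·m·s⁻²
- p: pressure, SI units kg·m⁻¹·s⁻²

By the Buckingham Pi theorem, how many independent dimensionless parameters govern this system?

1

There are 4 variables and 3 base dimensions (M, L, T).
The dimension matrix has rank 3.
Independent dimensionless groups: 4 − 3 = 1.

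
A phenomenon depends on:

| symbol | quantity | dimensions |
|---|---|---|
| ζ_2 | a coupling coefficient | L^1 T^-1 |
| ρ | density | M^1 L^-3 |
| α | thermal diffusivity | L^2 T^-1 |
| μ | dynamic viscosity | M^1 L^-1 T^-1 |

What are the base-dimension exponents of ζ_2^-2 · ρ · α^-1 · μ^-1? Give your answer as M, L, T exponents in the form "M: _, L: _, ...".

Collect each base-dimension exponent across the product:
  M: −2·(0) + (1) − (0) − (1) = 0
  L: −2·(1) + (-3) − (2) − (-1) = -6
  T: −2·(-1) + (0) − (-1) − (-1) = 4
So the dimensions are [L⁻⁶ T⁴].

M: 0, L: -6, T: 4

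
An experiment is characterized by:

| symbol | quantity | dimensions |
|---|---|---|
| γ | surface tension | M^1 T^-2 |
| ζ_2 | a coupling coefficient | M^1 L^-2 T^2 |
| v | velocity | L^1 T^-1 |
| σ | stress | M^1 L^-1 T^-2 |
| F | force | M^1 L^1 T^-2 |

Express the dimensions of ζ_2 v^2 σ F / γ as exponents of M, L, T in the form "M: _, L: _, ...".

Collect each base-dimension exponent across the product:
  M: −(1) + (1) + 2·(0) + (1) + (1) = 2
  L: −(0) + (-2) + 2·(1) + (-1) + (1) = 0
  T: −(-2) + (2) + 2·(-1) + (-2) + (-2) = -2
So the dimensions are [M² T⁻²].

M: 2, L: 0, T: -2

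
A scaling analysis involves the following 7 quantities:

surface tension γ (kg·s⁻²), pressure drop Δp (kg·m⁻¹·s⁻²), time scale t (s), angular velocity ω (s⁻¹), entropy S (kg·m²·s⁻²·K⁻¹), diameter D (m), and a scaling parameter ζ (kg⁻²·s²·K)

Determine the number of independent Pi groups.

3

There are 7 variables and 4 base dimensions (M, L, T, Θ).
The dimension matrix has rank 4.
Independent dimensionless groups: 7 − 4 = 3.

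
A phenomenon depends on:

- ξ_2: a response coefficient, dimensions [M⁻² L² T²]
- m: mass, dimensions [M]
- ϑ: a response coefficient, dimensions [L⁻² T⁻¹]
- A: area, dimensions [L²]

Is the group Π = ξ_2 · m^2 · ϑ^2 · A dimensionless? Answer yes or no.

Sum the exponent of each base dimension across the product:
  M: [ξ_2]_M + 2·[m]_M + 2·[ϑ]_M + [A]_M = (-2) + 2·(1) + 2·(0) + (0) = 0
  L: [ξ_2]_L + 2·[m]_L + 2·[ϑ]_L + [A]_L = (2) + 2·(0) + 2·(-2) + (2) = 0
  T: [ξ_2]_T + 2·[m]_T + 2·[ϑ]_T + [A]_T = (2) + 2·(0) + 2·(-1) + (0) = 0
All base exponents vanish — dimensionless.

yes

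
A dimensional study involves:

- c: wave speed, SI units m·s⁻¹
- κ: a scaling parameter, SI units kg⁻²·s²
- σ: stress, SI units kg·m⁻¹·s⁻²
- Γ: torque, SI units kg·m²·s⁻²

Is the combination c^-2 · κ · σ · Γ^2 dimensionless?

Sum the exponent of each base dimension across the product:
  M: −2·[c]_M + [κ]_M + [σ]_M + 2·[Γ]_M = −2·(0) + (-2) + (1) + 2·(1) = 1
  L: −2·[c]_L + [κ]_L + [σ]_L + 2·[Γ]_L = −2·(1) + (0) + (-1) + 2·(2) = 1
  T: −2·[c]_T + [κ]_T + [σ]_T + 2·[Γ]_T = −2·(-1) + (2) + (-2) + 2·(-2) = -2
Net dimensions [M L T⁻²] ≠ [1] — not dimensionless.

no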